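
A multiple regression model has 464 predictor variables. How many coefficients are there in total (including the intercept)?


Including the intercept, the model has 464 predictor coefficients + 1 intercept.
Total = 465.

465


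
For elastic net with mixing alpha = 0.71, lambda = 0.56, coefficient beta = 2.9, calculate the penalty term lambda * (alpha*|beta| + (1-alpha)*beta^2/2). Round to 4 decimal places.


alpha * |beta| = 0.71 * 2.9 = 2.0590.
(1-alpha) * beta^2/2 = 0.29 * 8.4100/2 = 1.2195.
Total = 0.56 * (2.0590 + 1.2195) = 1.8359.

1.8359


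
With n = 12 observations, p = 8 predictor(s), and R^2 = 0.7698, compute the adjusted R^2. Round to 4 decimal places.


Using the formula:
(1 - 0.7698) = 0.2302.
Multiply by 11/3: 0.2302 * 11 = 2.5322, then 2.5322 / 3 = 0.8441.
Adj R^2 = 1 - 0.8441 = 0.1559.

0.1559


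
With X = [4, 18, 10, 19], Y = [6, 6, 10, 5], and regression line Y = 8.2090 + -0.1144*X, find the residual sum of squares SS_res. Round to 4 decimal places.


Compute predicted values, then residuals = yi - yhat_i.
Residuals: [-1.7514, -0.1498, 2.9350, -1.0354].
SSres = sum(residual^2) = 12.7761.

12.7761


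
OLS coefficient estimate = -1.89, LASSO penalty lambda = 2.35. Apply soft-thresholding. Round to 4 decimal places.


|beta_OLS| = 1.89.
lambda = 2.35.
Since |beta| <= lambda, the coefficient is set to 0.
Result = 0.0000.

0.0000


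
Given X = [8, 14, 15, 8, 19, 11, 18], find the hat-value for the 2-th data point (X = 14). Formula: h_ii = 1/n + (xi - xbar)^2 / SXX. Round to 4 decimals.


n = 7, xbar = 13.2857.
SXX = sum((xi - xbar)^2) = 119.4286.
h = 1/7 + (14 - 13.2857)^2 / 119.4286 = 0.1471.

0.1471


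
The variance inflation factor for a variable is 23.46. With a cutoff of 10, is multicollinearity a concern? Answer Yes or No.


Check: VIF = 23.46 vs threshold = 10.
Since 23.46 >= 10, the answer is Yes.

Yes


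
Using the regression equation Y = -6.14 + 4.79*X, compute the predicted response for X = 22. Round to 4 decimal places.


Plug X = 22 into Y = -6.14 + 4.79*X:
Y = -6.14 + 105.3800 = 99.2400.

99.2400


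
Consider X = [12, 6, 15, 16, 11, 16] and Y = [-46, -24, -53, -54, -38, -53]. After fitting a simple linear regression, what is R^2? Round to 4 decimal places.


Fit the OLS line: b0 = -6.6106, b1 = -3.0044.
SSres = 19.3319.
SStot = 699.3333.
R^2 = 1 - 19.3319/699.3333 = 0.9724.

0.9724


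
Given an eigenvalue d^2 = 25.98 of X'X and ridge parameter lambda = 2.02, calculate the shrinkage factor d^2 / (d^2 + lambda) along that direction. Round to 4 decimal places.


d^2 + lambda = 25.98 + 2.02 = 28.0000.
Shrinkage factor = 25.98/28.0000 = 0.9279.

0.9279


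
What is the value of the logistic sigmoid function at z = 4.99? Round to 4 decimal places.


exp(-4.9900) = 0.0068.
1 + exp(-z) = 1.0068.
sigmoid = 1/1.0068 = 0.9932.

0.9932


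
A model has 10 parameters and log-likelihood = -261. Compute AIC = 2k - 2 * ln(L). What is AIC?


AIC = 2*10 - 2*(-261).
= 20 + 522 = 542.

542


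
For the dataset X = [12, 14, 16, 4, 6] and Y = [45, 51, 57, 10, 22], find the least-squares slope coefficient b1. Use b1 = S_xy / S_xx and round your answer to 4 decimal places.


The sample means are xbar = 10.4000 and ybar = 37.0000.
Compute S_xx = 107.2000 and S_xy = 414.0000.
Slope b1 = S_xy / S_xx = 414.0000 / 107.2000 = 3.8619.

3.8619


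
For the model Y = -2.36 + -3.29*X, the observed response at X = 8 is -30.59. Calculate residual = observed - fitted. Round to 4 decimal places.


Fitted value at X = 8 is yhat = -2.36 + -3.29*8 = -28.6800.
Residual = -30.59 - -28.6800 = -1.9100.

-1.9100


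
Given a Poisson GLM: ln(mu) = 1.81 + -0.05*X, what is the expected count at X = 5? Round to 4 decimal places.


eta = 1.81 + -0.05 * 5 = 1.5600.
mu = exp(1.5600) = 4.7588.

4.7588


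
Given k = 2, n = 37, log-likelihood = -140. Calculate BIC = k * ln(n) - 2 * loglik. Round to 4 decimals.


ln(37) = 3.610918.
k * ln(n) = 2 * 3.610918 = 7.221836.
-2L = 280.
BIC = 7.221836 + 280 = 287.221836, which rounds to 287.2218.

287.2218


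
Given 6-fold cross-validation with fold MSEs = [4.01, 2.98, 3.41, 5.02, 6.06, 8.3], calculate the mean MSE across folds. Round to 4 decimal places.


Total MSE across folds = 29.7800.
CV-MSE = 29.7800/6 = 4.9633.

4.9633


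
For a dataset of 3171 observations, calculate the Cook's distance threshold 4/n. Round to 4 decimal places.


Cook's distance cutoff = 4/n = 4/3171.
= 0.0013.

0.0013


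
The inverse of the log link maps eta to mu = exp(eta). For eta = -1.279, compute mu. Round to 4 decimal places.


Apply the inverse link:
mu = e^-1.279 = 0.2783.

0.2783


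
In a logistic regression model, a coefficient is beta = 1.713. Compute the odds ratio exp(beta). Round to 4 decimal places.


exp(1.713) = 5.5456.
So the odds ratio is 5.5456.

5.5456


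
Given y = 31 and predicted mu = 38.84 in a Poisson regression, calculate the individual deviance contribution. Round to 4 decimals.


Compute y*ln(y/mu) = 31*ln(31/38.84) = 31*-0.225463 = -6.989353.
y - mu = -7.84.
D = 2*(-6.989353 - (-7.84)) = 1.701294, which rounds to 1.7013.

1.7013


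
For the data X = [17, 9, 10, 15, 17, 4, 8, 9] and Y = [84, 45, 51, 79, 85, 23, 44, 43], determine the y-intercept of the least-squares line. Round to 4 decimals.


Compute b1 = 4.8636 from the OLS formula.
With xbar = 11.1250 and ybar = 56.7500, the intercept is:
b0 = 56.7500 - 4.8636 * 11.1250 = 2.6425.

2.6425


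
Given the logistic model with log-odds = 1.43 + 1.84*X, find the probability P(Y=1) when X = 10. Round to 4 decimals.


Compute z = 1.43 + (1.84)(10) = 19.8300.
exp(-z) = 0.0000.
P = 1/(1 + 0.0000) = 1.0000.

1.0000


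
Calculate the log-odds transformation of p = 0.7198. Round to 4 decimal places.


The odds are p/(1-p) = 0.7198 / 0.2802 = 2.5689.
logit(p) = ln(2.5689) = 0.9435.

0.9435


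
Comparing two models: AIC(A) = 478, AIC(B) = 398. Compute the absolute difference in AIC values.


Compute |478 - 398| = 80.
Model B has the smaller AIC.

80


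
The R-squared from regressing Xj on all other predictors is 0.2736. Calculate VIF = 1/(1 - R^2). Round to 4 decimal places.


Using VIF = 1/(1 - R^2_j):
1 - 0.2736 = 0.7264.
VIF = 1.3767.

1.3767


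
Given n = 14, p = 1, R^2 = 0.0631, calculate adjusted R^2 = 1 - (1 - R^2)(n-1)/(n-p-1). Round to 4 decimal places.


Adjusted R^2 = 1 - (1 - R^2) * (n-1)/(n-p-1).
(1 - R^2) = 0.9369.
(n-1)/(n-p-1) = 13/12.
(1 - R^2) * (n-1) = 0.9369 * 13 = 12.1797.
Divide by (n-p-1): 12.1797 / 12 = 1.0150.
Adj R^2 = 1 - 1.0150 = -0.0150.

-0.0150


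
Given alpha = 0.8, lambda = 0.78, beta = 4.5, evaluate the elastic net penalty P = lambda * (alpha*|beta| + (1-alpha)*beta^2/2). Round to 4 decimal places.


alpha * |beta| = 0.8 * 4.5 = 3.6000.
(1-alpha) * beta^2/2 = 0.2 * 20.2500/2 = 2.0250.
Total = 0.78 * (3.6000 + 2.0250) = 4.3875.

4.3875


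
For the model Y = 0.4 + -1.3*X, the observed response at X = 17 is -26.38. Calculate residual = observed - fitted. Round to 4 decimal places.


Predicted = 0.4 + -1.3 * 17 = -21.7000.
Residual = -26.38 - -21.7000 = -4.6800.

-4.6800


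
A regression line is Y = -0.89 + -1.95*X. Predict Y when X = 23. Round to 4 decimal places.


Plug X = 23 into Y = -0.89 + -1.95*X:
Y = -0.89 + -44.8500 = -45.7400.

-45.7400


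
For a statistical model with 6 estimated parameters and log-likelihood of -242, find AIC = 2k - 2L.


AIC = 2k - 2*loglik = 2(6) - 2(-242).
= 12 + 484 = 496.

496


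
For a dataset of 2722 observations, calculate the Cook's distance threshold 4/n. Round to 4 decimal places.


Using the rule of thumb:
Threshold = 4 / 2722 = 0.0015.

0.0015


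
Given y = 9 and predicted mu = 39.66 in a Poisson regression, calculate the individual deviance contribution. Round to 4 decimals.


Compute y*ln(y/mu) = 9*ln(9/39.66) = 9*-1.483119 = -13.348071.
y - mu = -30.66.
D = 2*(-13.348071 - (-30.66)) = 34.623858, which rounds to 34.6239.

34.6239


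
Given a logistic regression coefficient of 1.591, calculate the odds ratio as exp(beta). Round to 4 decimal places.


exp(1.591) = 4.9087.
So the odds ratio is 4.9087.

4.9087


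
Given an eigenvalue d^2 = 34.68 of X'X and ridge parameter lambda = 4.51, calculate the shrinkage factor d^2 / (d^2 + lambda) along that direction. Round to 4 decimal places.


Compute the denominator: 34.68 + 4.51 = 39.1900.
Shrinkage factor = 34.68 / 39.1900 = 0.8849.

0.8849


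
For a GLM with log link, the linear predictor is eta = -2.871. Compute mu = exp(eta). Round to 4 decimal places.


mu = exp(eta) = exp(-2.871).
= 0.0566.

0.0566


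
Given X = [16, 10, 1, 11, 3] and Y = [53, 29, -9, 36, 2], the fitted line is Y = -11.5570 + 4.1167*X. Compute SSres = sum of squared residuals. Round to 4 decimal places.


For each point, residual = actual - predicted.
Residuals: [-1.3102, -0.6100, -1.5597, 2.2733, 1.2069].
Sum of squared residuals = 11.1459.

11.1459


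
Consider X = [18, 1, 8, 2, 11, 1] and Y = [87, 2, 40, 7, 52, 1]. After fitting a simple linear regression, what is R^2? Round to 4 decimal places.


After computing the OLS fit (b0=-2.9383, b1=5.0397):
SSres = 8.9624, SStot = 5973.5000.
R^2 = 1 - 8.9624/5973.5000 = 0.9985.

0.9985


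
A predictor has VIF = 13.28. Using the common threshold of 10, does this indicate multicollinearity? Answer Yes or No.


Check: VIF = 13.28 vs threshold = 10.
Since 13.28 >= 10, the answer is Yes.

Yes


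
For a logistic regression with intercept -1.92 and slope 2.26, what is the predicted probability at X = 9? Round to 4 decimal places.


Linear predictor: z = -1.92 + 2.26 * 9 = 18.4200.
P = 1/(1 + exp(-18.4200)) = 1/(1 + 0.0000) = 1.0000.

1.0000


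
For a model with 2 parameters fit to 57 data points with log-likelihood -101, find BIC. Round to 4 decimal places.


Compute k*ln(n) = 2*ln(57) = 2*4.043051 = 8.086102.
Then -2*loglik = 202.
BIC = 8.086102 + 202 = 210.086102, which rounds to 210.0861.

210.0861


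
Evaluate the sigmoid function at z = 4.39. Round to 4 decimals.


Compute exp(-4.3900) = 0.0124.
Sigmoid = 1 / (1 + 0.0124) = 1 / 1.0124 = 0.9878.

0.9878


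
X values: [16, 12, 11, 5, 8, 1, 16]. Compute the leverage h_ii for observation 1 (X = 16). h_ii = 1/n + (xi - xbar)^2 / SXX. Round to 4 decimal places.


n = 7, xbar = 9.8571.
SXX = sum((xi - xbar)^2) = 186.8571.
h = 1/7 + (16 - 9.8571)^2 / 186.8571 = 0.3448.

0.3448


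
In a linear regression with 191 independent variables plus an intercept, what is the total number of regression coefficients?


Each predictor gets one coefficient, plus one intercept.
Total parameters = 191 + 1 = 192.

192


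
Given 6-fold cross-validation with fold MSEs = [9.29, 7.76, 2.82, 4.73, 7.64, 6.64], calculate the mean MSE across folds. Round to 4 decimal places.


Total MSE across folds = 38.8800.
CV-MSE = 38.8800/6 = 6.4800.

6.4800


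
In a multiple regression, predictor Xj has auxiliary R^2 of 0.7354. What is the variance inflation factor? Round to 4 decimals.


Denominator: 1 - 0.7354 = 0.2646.
VIF = 1 / 0.2646 = 3.7793.

3.7793


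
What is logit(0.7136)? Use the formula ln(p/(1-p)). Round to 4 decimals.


1 - p = 0.2864.
p/(1-p) = 2.4916.
logit = ln(2.4916) = 0.9129.

0.9129


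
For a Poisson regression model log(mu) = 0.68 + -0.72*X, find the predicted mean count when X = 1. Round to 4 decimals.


Linear predictor: eta = 0.68 + (-0.72)(1) = -0.0400.
Expected count: mu = exp(-0.0400) = 0.9608.

0.9608


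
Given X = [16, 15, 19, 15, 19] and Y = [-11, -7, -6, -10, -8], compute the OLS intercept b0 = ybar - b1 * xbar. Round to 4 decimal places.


First find the slope: b1 = 0.5119.
Means: xbar = 16.8000, ybar = -8.4000.
b0 = ybar - b1 * xbar = -8.4000 - 0.5119 * 16.8000 = -17.0000.

-17.0000


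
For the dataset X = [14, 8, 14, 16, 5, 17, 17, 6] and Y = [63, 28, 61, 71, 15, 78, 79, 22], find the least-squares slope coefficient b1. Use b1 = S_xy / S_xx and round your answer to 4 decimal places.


The sample means are xbar = 12.1250 and ybar = 52.1250.
Compute S_xx = 174.8750 and S_xy = 915.8750.
Slope b1 = S_xy / S_xx = 915.8750 / 174.8750 = 5.2373.

5.2373


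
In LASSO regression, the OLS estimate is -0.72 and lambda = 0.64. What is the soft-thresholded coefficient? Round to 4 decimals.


Check: |-0.72| = 0.72 vs lambda = 0.64.
Since |beta| > lambda, coefficient = sign(beta)*(|beta| - lambda) = -0.0800.
Soft-thresholded coefficient = -0.0800.

-0.0800


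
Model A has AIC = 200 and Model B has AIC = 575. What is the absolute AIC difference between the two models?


|AIC_A - AIC_B| = |200 - 575| = 375.
Model A is preferred (lower AIC).

375


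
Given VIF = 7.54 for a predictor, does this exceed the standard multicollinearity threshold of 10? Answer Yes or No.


Check: VIF = 7.54 vs threshold = 10.
Since 7.54 < 10, the answer is No.

No


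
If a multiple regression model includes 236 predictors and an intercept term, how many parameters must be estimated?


Including the intercept, the model has 236 predictor coefficients + 1 intercept.
Total = 237.

237


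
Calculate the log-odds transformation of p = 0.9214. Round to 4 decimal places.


1 - p = 0.0786.
p/(1-p) = 11.7226.
logit = ln(11.7226) = 2.4615.

2.4615


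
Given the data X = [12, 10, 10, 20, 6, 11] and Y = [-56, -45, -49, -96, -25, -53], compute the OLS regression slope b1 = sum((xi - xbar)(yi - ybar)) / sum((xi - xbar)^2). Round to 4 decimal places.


The sample means are xbar = 11.5000 and ybar = -54.0000.
Compute S_xx = 107.5000 and S_xy = -539.0000.
Slope b1 = S_xy / S_xx = -539.0000 / 107.5000 = -5.0140.

-5.0140


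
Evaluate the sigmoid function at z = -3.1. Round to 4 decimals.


exp(3.1000) = 22.1980.
1 + exp(-z) = 23.1980.
sigmoid = 1/23.1980 = 0.0431.

0.0431


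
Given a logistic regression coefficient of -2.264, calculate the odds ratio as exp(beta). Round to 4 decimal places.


Odds ratio = exp(beta) = exp(-2.264).
= 0.1039.

0.1039


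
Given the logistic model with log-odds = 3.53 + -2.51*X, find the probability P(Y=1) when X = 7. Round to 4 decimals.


Linear predictor: z = 3.53 + -2.51 * 7 = -14.0400.
P = 1/(1 + exp(14.0400)) = 1/(1 + 1251683.4960) = 0.0000.

0.0000


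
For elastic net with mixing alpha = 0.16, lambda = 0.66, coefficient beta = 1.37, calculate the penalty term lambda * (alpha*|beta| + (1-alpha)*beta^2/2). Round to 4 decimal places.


alpha * |beta| = 0.16 * 1.37 = 0.2192.
(1-alpha) * beta^2/2 = 0.84 * 1.8769/2 = 0.7883.
Total = 0.66 * (0.2192 + 0.7883) = 0.6649.

0.6649


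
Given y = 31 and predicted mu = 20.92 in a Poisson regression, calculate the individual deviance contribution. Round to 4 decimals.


Compute y*ln(y/mu) = 31*ln(31/20.92) = 31*0.393282 = 12.191742.
y - mu = 10.08.
D = 2*(12.191742 - (10.08)) = 4.223484, which rounds to 4.2235.

4.2235


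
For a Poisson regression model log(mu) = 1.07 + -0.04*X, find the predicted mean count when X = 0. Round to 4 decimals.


eta = 1.07 + -0.04 * 0 = 1.0700.
mu = exp(1.0700) = 2.9154.

2.9154


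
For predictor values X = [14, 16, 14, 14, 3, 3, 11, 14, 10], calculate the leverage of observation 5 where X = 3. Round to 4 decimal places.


Compute xbar = 11.0000 with n = 9 observations.
SXX = 190.0000.
Leverage = 1/9 + (3 - 11.0000)^2/190.0000 = 0.4480.

0.4480


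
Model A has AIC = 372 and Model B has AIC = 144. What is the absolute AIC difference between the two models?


|AIC_A - AIC_B| = |372 - 144| = 228.
Model B is preferred (lower AIC).

228


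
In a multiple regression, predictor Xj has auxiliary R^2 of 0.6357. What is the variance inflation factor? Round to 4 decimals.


Using VIF = 1/(1 - R^2_j):
1 - 0.6357 = 0.3643.
VIF = 2.7450.

2.7450


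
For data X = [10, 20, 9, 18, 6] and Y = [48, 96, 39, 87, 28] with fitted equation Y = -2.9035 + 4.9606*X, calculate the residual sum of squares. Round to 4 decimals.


Predicted values from Y = -2.9035 + 4.9606*X.
Residuals: [1.2975, -0.3085, -2.7419, 0.6127, 1.1399].
SSres = 10.9715.

10.9715


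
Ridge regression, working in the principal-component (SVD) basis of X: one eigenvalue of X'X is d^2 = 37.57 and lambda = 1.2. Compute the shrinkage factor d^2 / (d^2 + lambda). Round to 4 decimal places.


d^2 + lambda = 37.57 + 1.2 = 38.7700.
Shrinkage factor = 37.57/38.7700 = 0.9690.

0.9690


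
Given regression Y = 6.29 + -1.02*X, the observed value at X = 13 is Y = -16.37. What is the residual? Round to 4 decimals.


Fitted value at X = 13 is yhat = 6.29 + -1.02*13 = -6.9700.
Residual = -16.37 - -6.9700 = -9.4000.

-9.4000


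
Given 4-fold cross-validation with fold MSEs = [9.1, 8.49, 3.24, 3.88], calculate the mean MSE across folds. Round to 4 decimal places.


Total MSE across folds = 24.7100.
CV-MSE = 24.7100/4 = 6.1775.

6.1775


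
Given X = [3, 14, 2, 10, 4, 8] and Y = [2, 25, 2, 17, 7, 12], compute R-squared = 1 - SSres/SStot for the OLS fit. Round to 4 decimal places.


After computing the OLS fit (b0=-2.3415, b1=1.9280):
SSres = 6.2695, SStot = 410.8333.
R^2 = 1 - 6.2695/410.8333 = 0.9847.

0.9847


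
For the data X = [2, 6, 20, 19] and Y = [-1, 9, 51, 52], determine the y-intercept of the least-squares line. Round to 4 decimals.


First find the slope: b1 = 3.0382.
Means: xbar = 11.7500, ybar = 27.7500.
b0 = ybar - b1 * xbar = 27.7500 - 3.0382 * 11.7500 = -7.9487.

-7.9487


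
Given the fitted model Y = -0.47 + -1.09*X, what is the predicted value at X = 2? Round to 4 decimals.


Substitute X = 2 into the equation:
Y = -0.47 + -1.09 * 2 = -0.47 + -2.1800 = -2.6500.

-2.6500


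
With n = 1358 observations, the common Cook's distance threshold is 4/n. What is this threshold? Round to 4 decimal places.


Cook's distance cutoff = 4/n = 4/1358.
= 0.0029.

0.0029


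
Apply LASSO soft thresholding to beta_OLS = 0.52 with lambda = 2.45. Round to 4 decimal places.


Absolute value: |0.52| = 0.52.
Compare to lambda = 2.45.
Since |beta| <= lambda, the coefficient is set to 0.

0.0000


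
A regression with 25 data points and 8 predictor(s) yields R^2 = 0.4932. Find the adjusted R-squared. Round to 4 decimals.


Plug in: Adj R^2 = 1 - (1 - 0.4932) * 24/16.
= 1 - 0.5068 * 24/16
= 1 - 12.1632 / 16
= 1 - 0.7602 = 0.2398.

0.2398


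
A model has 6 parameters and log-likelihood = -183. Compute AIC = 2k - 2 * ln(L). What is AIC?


AIC = 2k - 2*loglik = 2(6) - 2(-183).
= 12 + 366 = 378.

378


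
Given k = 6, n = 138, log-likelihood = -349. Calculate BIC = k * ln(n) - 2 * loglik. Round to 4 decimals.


Compute k*ln(n) = 6*ln(138) = 6*4.927254 = 29.563524.
Then -2*loglik = 698.
BIC = 29.563524 + 698 = 727.563524, which rounds to 727.5635.

727.5635


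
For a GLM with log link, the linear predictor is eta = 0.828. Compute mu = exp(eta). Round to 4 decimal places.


The inverse log link gives:
mu = exp(0.828) = 2.2887.

2.2887


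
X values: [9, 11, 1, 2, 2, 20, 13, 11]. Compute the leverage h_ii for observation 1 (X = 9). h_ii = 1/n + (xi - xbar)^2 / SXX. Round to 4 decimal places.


n = 8, xbar = 8.6250.
SXX = sum((xi - xbar)^2) = 305.8750.
h = 1/8 + (9 - 8.6250)^2 / 305.8750 = 0.1255.

0.1255


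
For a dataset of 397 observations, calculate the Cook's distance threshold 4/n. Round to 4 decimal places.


Using the rule of thumb:
Threshold = 4 / 397 = 0.0101.

0.0101


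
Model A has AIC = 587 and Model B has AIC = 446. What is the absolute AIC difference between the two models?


|AIC_A - AIC_B| = |587 - 446| = 141.
Model B is preferred (lower AIC).

141


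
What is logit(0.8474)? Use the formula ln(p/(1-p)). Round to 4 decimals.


The odds are p/(1-p) = 0.8474 / 0.1526 = 5.5531.
logit(p) = ln(5.5531) = 1.7144.

1.7144


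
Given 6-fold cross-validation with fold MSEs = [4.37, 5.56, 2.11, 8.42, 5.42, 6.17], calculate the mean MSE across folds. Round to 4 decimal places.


Add all fold MSEs: 32.0500.
Divide by k = 6: 32.0500/6 = 5.3417.

5.3417


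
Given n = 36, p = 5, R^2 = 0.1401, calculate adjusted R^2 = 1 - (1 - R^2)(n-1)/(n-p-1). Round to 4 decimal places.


Using the formula:
(1 - 0.1401) = 0.8599.
Multiply by 35/30: 0.8599 * 35 = 30.0965, then 30.0965 / 30 = 1.0032.
Adj R^2 = 1 - 1.0032 = -0.0032.

-0.0032


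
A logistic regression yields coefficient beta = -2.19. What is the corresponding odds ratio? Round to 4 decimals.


Odds ratio = exp(beta) = exp(-2.19).
= 0.1119.

0.1119


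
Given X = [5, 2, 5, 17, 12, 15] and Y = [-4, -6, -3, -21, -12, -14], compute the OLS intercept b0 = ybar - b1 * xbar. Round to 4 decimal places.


The slope is b1 = -1.0458.
Sample means are xbar = 9.3333 and ybar = -10.0000.
Intercept: b0 = -10.0000 - (-1.0458)(9.3333) = -0.2394.

-0.2394


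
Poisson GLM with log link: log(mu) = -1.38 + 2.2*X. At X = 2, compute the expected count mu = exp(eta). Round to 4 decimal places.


Linear predictor: eta = -1.38 + (2.2)(2) = 3.0200.
Expected count: mu = exp(3.0200) = 20.4913.

20.4913


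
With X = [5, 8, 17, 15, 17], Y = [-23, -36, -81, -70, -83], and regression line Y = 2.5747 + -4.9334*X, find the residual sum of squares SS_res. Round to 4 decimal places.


Compute predicted values, then residuals = yi - yhat_i.
Residuals: [-0.9077, 0.8925, 0.2931, 1.4263, -1.7069].
SSres = sum(residual^2) = 6.6542.

6.6542


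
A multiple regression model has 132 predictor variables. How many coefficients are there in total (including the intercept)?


Total coefficients = number of predictors + 1 (for the intercept).
= 132 + 1 = 133.

133


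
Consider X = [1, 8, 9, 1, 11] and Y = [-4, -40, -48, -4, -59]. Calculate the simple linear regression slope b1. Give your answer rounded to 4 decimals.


Calculate xbar = 6.0000, ybar = -31.0000.
S_xx = 88.0000, S_xy = -479.0000.
Using b1 = S_xy / S_xx = -479.0000 / 88.0000, we get b1 = -5.4432.

-5.4432


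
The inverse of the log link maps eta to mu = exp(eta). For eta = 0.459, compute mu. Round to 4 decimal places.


Apply the inverse link:
mu = e^0.459 = 1.5825.

1.5825


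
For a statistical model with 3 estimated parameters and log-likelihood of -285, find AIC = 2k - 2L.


Compute:
2k = 2*3 = 6.
-2*loglik = -2*(-285) = 570.
AIC = 6 + 570 = 576.

576


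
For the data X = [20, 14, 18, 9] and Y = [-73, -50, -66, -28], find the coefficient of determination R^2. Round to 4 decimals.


Fit the OLS line: b0 = 8.4205, b1 = -4.1095.
SSres = 1.9011.
SStot = 1196.7500.
R^2 = 1 - 1.9011/1196.7500 = 0.9984.

0.9984


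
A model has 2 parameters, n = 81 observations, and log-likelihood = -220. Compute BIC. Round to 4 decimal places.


ln(81) = 4.394449.
k * ln(n) = 2 * 4.394449 = 8.788898.
-2L = 440.
BIC = 8.788898 + 440 = 448.788898, which rounds to 448.7889.

448.7889


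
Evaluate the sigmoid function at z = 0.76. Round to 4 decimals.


Compute exp(-0.7600) = 0.4677.
Sigmoid = 1 / (1 + 0.4677) = 1 / 1.4677 = 0.6814.

0.6814


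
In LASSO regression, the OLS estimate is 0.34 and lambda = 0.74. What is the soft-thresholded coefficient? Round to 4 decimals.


|beta_OLS| = 0.34.
lambda = 0.74.
Since |beta| <= lambda, the coefficient is set to 0.
Result = 0.0000.

0.0000


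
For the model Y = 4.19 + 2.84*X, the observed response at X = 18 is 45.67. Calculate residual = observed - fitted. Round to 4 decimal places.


Compute yhat = 4.19 + (2.84)(18) = 55.3100.
Residual = actual - predicted = 45.67 - 55.3100 = -9.6400.

-9.6400


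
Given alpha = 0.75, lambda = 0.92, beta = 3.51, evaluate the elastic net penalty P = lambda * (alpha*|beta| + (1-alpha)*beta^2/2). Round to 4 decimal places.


L1 component = 0.75 * |3.51| = 2.6325.
L2 component = 0.25 * 3.51^2 / 2 = 1.5400.
Penalty = 0.92 * (2.6325 + 1.5400) = 0.92 * 4.1725 = 3.8387.

3.8387


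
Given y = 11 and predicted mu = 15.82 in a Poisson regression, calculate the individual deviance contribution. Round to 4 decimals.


First: ln(11/15.82) = -0.363380.
Then: 11 * -0.363380 = -3.997180.
y - mu = 11 - 15.82 = -4.82.
D = 2(-3.997180 - -4.82) = 1.645640, which rounds to 1.6456.

1.6456


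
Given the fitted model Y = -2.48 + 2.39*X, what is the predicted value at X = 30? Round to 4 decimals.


Substitute X = 30 into the equation:
Y = -2.48 + 2.39 * 30 = -2.48 + 71.7000 = 69.2200.

69.2200


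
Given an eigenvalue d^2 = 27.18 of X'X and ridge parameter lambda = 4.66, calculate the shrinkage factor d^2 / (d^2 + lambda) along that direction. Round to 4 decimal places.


Denominator = d^2 + lambda = 27.18 + 4.66 = 31.8400.
Shrinkage = 27.18 / 31.8400 = 0.8536.

0.8536


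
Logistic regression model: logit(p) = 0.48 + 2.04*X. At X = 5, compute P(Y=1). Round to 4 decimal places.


z = 0.48 + 2.04 * 5 = 10.6800.
Sigmoid: P = 1 / (1 + exp(-10.6800)) = 1.0000.

1.0000


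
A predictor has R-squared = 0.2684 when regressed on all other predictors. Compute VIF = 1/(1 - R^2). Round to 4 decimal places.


Denominator: 1 - 0.2684 = 0.7316.
VIF = 1 / 0.7316 = 1.3669.

1.3669


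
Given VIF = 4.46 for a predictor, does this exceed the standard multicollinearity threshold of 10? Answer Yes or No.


The threshold is 10.
VIF = 4.46 is < 10.
Multicollinearity indication: No.

No


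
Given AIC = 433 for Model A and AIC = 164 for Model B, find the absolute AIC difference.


|AIC_A - AIC_B| = |433 - 164| = 269.
Model B is preferred (lower AIC).

269


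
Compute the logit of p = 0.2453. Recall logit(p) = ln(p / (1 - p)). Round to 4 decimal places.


1 - p = 0.7547.
p/(1-p) = 0.3250.
logit = ln(0.3250) = -1.1238.

-1.1238


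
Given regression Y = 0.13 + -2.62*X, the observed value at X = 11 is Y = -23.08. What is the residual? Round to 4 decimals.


Fitted value at X = 11 is yhat = 0.13 + -2.62*11 = -28.6900.
Residual = -23.08 - -28.6900 = 5.6100.

5.6100


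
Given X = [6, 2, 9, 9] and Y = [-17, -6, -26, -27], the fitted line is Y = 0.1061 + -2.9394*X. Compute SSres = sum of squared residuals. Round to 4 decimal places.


Predicted values from Y = 0.1061 + -2.9394*X.
Residuals: [0.5303, -0.2273, 0.3485, -0.6515].
SSres = 0.8788.

0.8788


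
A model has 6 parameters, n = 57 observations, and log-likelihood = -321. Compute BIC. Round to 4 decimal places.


ln(57) = 4.043051.
k * ln(n) = 6 * 4.043051 = 24.258306.
-2L = 642.
BIC = 24.258306 + 642 = 666.258306, which rounds to 666.2583.

666.2583


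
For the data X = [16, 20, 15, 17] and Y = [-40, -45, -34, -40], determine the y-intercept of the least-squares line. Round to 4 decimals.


The slope is b1 = -1.9286.
Sample means are xbar = 17.0000 and ybar = -39.7500.
Intercept: b0 = -39.7500 - (-1.9286)(17.0000) = -6.9643.

-6.9643


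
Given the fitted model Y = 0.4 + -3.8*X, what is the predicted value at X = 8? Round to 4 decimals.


Predicted value:
Y = 0.4 + (-3.8)(8) = 0.4 + -30.4000 = -30.0000.

-30.0000


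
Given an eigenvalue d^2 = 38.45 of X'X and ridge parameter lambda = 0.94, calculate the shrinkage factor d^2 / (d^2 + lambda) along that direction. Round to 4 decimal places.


Denominator = d^2 + lambda = 38.45 + 0.94 = 39.3900.
Shrinkage = 38.45 / 39.3900 = 0.9761.

0.9761


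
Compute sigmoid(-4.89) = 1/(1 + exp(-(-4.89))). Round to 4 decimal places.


Compute exp(4.8900) = 132.9536.
Sigmoid = 1 / (1 + 132.9536) = 1 / 133.9536 = 0.0075.

0.0075


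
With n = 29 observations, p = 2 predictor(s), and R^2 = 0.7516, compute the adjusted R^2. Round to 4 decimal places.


Adjusted R^2 = 1 - (1 - R^2) * (n-1)/(n-p-1).
(1 - R^2) = 0.2484.
(n-1)/(n-p-1) = 28/26.
(1 - R^2) * (n-1) = 0.2484 * 28 = 6.9552.
Divide by (n-p-1): 6.9552 / 26 = 0.2675.
Adj R^2 = 1 - 0.2675 = 0.7325.

0.7325


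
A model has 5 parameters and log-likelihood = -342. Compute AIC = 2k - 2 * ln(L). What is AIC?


AIC = 2*5 - 2*(-342).
= 10 + 684 = 694.

694


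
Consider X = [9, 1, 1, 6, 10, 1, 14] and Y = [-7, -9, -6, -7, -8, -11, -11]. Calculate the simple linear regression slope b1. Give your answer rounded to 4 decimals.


Calculate xbar = 6.0000, ybar = -8.4286.
S_xx = 164.0000, S_xy = -11.0000.
Using b1 = S_xy / S_xx = -11.0000 / 164.0000, we get b1 = -0.0671.

-0.0671


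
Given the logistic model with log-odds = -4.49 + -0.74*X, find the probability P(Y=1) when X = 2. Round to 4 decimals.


Linear predictor: z = -4.49 + -0.74 * 2 = -5.9700.
P = 1/(1 + exp(5.9700)) = 1/(1 + 391.5057) = 0.0025.

0.0025


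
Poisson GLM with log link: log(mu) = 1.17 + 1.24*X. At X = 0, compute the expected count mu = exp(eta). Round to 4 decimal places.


Linear predictor: eta = 1.17 + (1.24)(0) = 1.1700.
Expected count: mu = exp(1.1700) = 3.2220.

3.2220


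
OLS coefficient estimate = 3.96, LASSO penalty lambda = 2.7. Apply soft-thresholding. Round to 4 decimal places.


Absolute value: |3.96| = 3.96.
Compare to lambda = 2.7.
Since |beta| > lambda, coefficient = sign(beta)*(|beta| - lambda) = 1.2600.

1.2600


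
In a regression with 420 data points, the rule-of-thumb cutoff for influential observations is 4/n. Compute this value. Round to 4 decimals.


Using the rule of thumb:
Threshold = 4 / 420 = 0.0095.

0.0095


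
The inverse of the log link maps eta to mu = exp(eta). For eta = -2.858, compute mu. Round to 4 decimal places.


The inverse log link gives:
mu = exp(-2.858) = 0.0574.

0.0574


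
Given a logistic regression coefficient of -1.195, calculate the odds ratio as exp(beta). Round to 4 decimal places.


Odds ratio = exp(beta) = exp(-1.195).
= 0.3027.

0.3027


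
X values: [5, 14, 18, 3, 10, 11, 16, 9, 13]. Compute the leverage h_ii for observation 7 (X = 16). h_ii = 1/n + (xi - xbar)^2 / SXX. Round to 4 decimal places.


Mean of X: xbar = 11.0000.
SXX = 192.0000.
For X = 16: h = 1/9 + (16 - 11.0000)^2/192.0000 = 0.2413.

0.2413


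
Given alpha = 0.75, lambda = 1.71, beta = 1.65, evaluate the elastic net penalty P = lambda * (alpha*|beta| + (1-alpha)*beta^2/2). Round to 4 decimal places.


Compute:
L1 = 0.75 * 1.65 = 1.2375.
L2 = 0.25 * 1.65^2 / 2 = 0.3403.
Penalty = 1.71 * (1.2375 + 0.3403) = 2.6981.

2.6981


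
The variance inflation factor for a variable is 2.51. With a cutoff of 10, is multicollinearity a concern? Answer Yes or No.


Check: VIF = 2.51 vs threshold = 10.
Since 2.51 < 10, the answer is No.

No


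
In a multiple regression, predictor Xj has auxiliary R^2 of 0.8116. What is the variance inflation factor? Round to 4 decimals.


VIF = 1 / (1 - 0.8116).
= 1 / 0.1884 = 5.3079.

5.3079


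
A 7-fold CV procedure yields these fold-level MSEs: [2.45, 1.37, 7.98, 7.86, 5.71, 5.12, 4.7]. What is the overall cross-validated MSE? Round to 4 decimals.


Add all fold MSEs: 35.1900.
Divide by k = 7: 35.1900/7 = 5.0271.

5.0271


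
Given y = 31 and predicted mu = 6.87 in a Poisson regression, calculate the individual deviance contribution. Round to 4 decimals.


y/mu = 31/6.87 = 4.512373 (approx.), and ln(31/6.87) = 1.506823.
y * ln(y/mu) = 31 * 1.506823 = 46.711513.
y - mu = 24.13.
D = 2 * (46.711513 - 24.13) = 45.163026, which rounds to 45.1630.

45.1630


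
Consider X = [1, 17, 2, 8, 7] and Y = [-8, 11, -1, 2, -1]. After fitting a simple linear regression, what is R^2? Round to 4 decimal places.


The fitted line is Y = -6.5296 + 1.0185*X.
SSres = 21.1444, SStot = 189.2000.
R^2 = 1 - SSres/SStot = 0.8882.

0.8882


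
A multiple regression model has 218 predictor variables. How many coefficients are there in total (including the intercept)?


Each predictor gets one coefficient, plus one intercept.
Total parameters = 218 + 1 = 219.

219


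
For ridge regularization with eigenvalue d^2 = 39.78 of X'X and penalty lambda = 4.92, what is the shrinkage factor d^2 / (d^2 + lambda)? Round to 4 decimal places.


Denominator = d^2 + lambda = 39.78 + 4.92 = 44.7000.
Shrinkage = 39.78 / 44.7000 = 0.8899.

0.8899


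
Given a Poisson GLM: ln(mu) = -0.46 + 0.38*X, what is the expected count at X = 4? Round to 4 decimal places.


eta = -0.46 + 0.38 * 4 = 1.0600.
mu = exp(1.0600) = 2.8864.

2.8864


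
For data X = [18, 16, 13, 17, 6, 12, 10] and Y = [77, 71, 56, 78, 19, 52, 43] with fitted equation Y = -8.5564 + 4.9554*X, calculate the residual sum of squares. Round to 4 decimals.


Compute predicted values, then residuals = yi - yhat_i.
Residuals: [-3.6408, 0.2700, 0.1362, 2.3146, -2.1760, 1.0916, 2.0024].
SSres = sum(residual^2) = 28.6404.

28.6404


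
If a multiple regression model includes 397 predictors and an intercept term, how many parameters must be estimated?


Including the intercept, the model has 397 predictor coefficients + 1 intercept.
Total = 398.

398


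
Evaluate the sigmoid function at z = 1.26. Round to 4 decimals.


First, exp(-1.2600) = 0.2837.
Then sigma(z) = 1/(1 + 0.2837) = 0.7790.

0.7790


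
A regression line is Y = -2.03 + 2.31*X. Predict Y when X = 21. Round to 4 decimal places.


Predicted value:
Y = -2.03 + (2.31)(21) = -2.03 + 48.5100 = 46.4800.

46.4800


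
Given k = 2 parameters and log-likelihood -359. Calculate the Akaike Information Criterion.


AIC = 2k - 2*loglik = 2(2) - 2(-359).
= 4 + 718 = 722.

722


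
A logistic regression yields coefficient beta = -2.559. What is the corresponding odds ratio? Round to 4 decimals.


The odds ratio is computed as:
OR = e^(-2.559) = 0.0774.

0.0774


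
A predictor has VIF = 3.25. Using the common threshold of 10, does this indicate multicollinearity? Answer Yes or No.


The threshold is 10.
VIF = 3.25 is < 10.
Multicollinearity indication: No.

No


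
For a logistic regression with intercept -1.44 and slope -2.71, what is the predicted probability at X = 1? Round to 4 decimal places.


Linear predictor: z = -1.44 + -2.71 * 1 = -4.1500.
P = 1/(1 + exp(4.1500)) = 1/(1 + 63.4340) = 0.0155.

0.0155


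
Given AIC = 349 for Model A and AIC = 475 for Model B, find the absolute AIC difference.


Compute |349 - 475| = 126.
Model A has the smaller AIC.

126


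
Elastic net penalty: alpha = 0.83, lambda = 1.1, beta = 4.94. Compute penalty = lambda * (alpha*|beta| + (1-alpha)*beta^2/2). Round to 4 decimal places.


Compute:
L1 = 0.83 * 4.94 = 4.1002.
L2 = 0.17 * 4.94^2 / 2 = 2.0743.
Penalty = 1.1 * (4.1002 + 2.0743) = 6.7920.

6.7920


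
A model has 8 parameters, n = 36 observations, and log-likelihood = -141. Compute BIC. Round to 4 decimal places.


ln(36) = 3.583519.
k * ln(n) = 8 * 3.583519 = 28.668152.
-2L = 282.
BIC = 28.668152 + 282 = 310.668152, which rounds to 310.6682.

310.6682


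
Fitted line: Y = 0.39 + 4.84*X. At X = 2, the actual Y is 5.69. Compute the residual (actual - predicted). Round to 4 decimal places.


Predicted = 0.39 + 4.84 * 2 = 10.0700.
Residual = 5.69 - 10.0700 = -4.3800.

-4.3800


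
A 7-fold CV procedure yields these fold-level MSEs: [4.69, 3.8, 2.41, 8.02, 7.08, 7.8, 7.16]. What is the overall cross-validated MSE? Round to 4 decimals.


Add all fold MSEs: 40.9600.
Divide by k = 7: 40.9600/7 = 5.8514.

5.8514


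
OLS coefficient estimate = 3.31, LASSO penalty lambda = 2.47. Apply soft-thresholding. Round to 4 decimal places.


Check: |3.31| = 3.31 vs lambda = 2.47.
Since |beta| > lambda, coefficient = sign(beta)*(|beta| - lambda) = 0.8400.
Soft-thresholded coefficient = 0.8400.

0.8400


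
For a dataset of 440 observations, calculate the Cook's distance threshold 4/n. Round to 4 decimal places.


The threshold is 4/n.
4/440 = 0.0091.

0.0091


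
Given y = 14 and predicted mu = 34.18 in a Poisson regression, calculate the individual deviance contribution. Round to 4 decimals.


First: ln(14/34.18) = -0.892583.
Then: 14 * -0.892583 = -12.496162.
y - mu = 14 - 34.18 = -20.18.
D = 2(-12.496162 - -20.18) = 15.367676, which rounds to 15.3677.

15.3677


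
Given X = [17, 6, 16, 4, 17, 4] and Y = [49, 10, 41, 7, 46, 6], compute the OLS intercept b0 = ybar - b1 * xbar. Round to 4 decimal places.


The slope is b1 = 3.1322.
Sample means are xbar = 10.6667 and ybar = 26.5000.
Intercept: b0 = 26.5000 - (3.1322)(10.6667) = -6.9103.

-6.9103


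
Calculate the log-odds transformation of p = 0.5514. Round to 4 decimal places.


Compute the odds: 0.5514/0.4486 = 1.2292.
Take the natural log: ln(1.2292) = 0.2063.

0.2063


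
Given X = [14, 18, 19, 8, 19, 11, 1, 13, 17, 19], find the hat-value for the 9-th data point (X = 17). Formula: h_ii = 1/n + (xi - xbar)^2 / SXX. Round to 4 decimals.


Compute xbar = 13.9000 with n = 10 observations.
SXX = 314.9000.
Leverage = 1/10 + (17 - 13.9000)^2/314.9000 = 0.1305.

0.1305


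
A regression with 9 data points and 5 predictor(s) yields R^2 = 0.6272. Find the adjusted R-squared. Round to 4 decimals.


Adjusted R^2 = 1 - (1 - R^2) * (n-1)/(n-p-1).
(1 - R^2) = 0.3728.
(n-1)/(n-p-1) = 8/3.
(1 - R^2) * (n-1) = 0.3728 * 8 = 2.9824.
Divide by (n-p-1): 2.9824 / 3 = 0.9941.
Adj R^2 = 1 - 0.9941 = 0.0059.

0.0059


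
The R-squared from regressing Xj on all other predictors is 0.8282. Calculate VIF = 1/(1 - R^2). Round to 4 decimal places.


Denominator: 1 - 0.8282 = 0.1718.
VIF = 1 / 0.1718 = 5.8207.

5.8207


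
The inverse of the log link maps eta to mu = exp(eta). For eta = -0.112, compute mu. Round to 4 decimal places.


mu = exp(eta) = exp(-0.112).
= 0.8940.

0.8940


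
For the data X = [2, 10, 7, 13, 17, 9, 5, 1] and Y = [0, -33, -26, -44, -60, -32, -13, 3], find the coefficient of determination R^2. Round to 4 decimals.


Fit the OLS line: b0 = 5.9867, b1 = -3.9515.
SSres = 33.3896.
SStot = 3249.8750.
R^2 = 1 - 33.3896/3249.8750 = 0.9897.

0.9897


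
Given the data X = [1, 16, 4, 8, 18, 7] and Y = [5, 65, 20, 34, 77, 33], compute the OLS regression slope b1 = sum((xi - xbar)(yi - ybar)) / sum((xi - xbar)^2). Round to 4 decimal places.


Calculate xbar = 9.0000, ybar = 39.0000.
S_xx = 224.0000, S_xy = 908.0000.
Using b1 = S_xy / S_xx = 908.0000 / 224.0000, we get b1 = 4.0536.

4.0536


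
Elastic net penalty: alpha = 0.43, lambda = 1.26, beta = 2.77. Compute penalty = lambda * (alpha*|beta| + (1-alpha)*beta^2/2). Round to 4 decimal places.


Compute:
L1 = 0.43 * 2.77 = 1.1911.
L2 = 0.57 * 2.77^2 / 2 = 2.1868.
Penalty = 1.26 * (1.1911 + 2.1868) = 4.2561.

4.2561


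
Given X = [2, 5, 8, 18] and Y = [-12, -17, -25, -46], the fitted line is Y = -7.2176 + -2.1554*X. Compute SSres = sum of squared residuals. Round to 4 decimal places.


Predicted values from Y = -7.2176 + -2.1554*X.
Residuals: [-0.4716, 0.9946, -0.5392, 0.0148].
SSres = 1.5026.

1.5026


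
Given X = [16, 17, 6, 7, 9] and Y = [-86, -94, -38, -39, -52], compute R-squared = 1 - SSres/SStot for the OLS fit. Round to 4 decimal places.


The fitted line is Y = -5.3472 + -5.1321*X.
SSres = 12.9509, SStot = 2804.8000.
R^2 = 1 - SSres/SStot = 0.9954.

0.9954


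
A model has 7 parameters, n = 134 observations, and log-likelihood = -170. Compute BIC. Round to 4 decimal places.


k * ln(n) = 7 * ln(134) = 7 * 4.897840 = 34.284880.
-2 * loglik = -2 * (-170) = 340.
BIC = 34.284880 + 340 = 374.284880, which rounds to 374.2849.

374.2849


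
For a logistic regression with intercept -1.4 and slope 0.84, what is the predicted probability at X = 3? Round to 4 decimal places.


Linear predictor: z = -1.4 + 0.84 * 3 = 1.1200.
P = 1/(1 + exp(-1.1200)) = 1/(1 + 0.3263) = 0.7540.

0.7540


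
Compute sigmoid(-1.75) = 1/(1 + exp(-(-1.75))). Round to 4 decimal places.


First, exp(1.7500) = 5.7546.
Then sigma(z) = 1/(1 + 5.7546) = 0.1480.

0.1480


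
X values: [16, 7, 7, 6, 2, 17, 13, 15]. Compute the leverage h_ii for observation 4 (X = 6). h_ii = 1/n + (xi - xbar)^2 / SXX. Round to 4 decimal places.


Compute xbar = 10.3750 with n = 8 observations.
SXX = 215.8750.
Leverage = 1/8 + (6 - 10.3750)^2/215.8750 = 0.2137.

0.2137
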